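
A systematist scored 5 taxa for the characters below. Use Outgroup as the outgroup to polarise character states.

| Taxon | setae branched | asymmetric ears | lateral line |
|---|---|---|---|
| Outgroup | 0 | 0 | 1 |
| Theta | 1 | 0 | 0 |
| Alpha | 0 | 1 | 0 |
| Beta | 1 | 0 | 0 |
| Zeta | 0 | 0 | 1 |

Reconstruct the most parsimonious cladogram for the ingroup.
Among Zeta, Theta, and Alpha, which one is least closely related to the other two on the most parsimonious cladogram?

Character polarity is set by the outgroup: the derived state is whichever differs from the outgroup's state, so for lateral line the derived state is '0', and for the remaining characters it is '1'.
Only Beta and Theta show the derived state '1' for setae branched, supporting them as a clade.
asymmetric ears (derived state '1') is unique to Alpha (autapomorphy; uninformative for grouping).
lateral line: derived state '0' in Alpha, Beta, and Theta only — synapomorphy for {Alpha, Beta, Theta}.
Most parsimonious ingroup topology: (((Theta,Beta),Alpha),Zeta).
Alpha and Theta share a more recent common ancestor with each other than either does with Zeta, so Zeta is the least closely related of the three.

Zeta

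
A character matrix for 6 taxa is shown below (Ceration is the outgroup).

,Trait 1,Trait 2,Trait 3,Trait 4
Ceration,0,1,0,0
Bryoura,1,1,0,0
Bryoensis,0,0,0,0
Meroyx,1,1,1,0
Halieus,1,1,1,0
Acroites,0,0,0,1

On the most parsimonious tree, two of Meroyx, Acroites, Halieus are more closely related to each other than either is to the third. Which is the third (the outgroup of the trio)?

Character polarity is set by the outgroup: the derived state is whichever differs from the outgroup's state, so for Trait 2 the derived state is '0', and for the remaining characters it is '1'.
Trait 1 (derived state '1') is shared by Bryoura, Halieus, and Meroyx — a synapomorphy uniting that clade.
Trait 2: derived state '0' in Acroites and Bryoensis only — synapomorphy for {Acroites, Bryoensis}.
Only Halieus and Meroyx show the derived state '1' for Trait 3, supporting them as a clade.
Trait 4 (derived state '1') is unique to Acroites (autapomorphy; uninformative for grouping).
Most parsimonious ingroup topology: ((Bryoura,(Meroyx,Halieus)),(Bryoensis,Acroites)).
Halieus and Meroyx share a more recent common ancestor with each other than either does with Acroites, so Acroites is the least closely related of the three.

Acroites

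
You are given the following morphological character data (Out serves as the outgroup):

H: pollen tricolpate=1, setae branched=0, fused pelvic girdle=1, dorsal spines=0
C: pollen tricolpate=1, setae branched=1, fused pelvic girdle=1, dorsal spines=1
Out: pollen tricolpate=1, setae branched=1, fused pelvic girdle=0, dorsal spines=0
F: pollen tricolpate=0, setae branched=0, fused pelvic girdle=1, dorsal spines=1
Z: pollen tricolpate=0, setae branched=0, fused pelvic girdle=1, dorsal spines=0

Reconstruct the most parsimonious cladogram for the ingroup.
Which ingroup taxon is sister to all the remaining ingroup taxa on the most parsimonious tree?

C

Character polarity is set by the outgroup: the derived state is whichever differs from the outgroup's state, so for pollen tricolpate, setae branched the derived state is '0', and for the remaining characters it is '1'.
pollen tricolpate (derived state '0') is shared by F and Z — a synapomorphy uniting that clade.
setae branched: derived state '0' in F, H, and Z only — synapomorphy for {F, H, Z}.
fused pelvic girdle (derived state '1') is shared by all ingroup taxa — unites the whole ingroup.
dorsal spines groups C and F, which is incompatible with the clades supported by the remaining characters; treating it as convergent (homoplasy) costs fewer steps than any alternative tree.
Most parsimonious ingroup topology: (((Z,F),H),C).
C is sister to the clade containing all other ingroup taxa, so it is the earliest-diverging (most basal) ingroup lineage.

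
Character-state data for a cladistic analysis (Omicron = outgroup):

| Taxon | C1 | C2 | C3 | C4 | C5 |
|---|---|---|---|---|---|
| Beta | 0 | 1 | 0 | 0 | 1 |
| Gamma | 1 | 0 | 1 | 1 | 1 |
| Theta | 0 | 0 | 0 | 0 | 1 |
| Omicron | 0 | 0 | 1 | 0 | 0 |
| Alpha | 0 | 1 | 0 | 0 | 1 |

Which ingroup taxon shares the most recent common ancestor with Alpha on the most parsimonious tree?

Beta

Character polarity is set by the outgroup: the derived state is whichever differs from the outgroup's state, so for C3 the derived state is '0', and for the remaining characters it is '1'.
C1: derived state '1' in Gamma only — an autapomorphy, so it tells us nothing about relationships among taxa.
C2 (derived state '1') is shared by Alpha and Beta — a synapomorphy uniting that clade.
C3 (derived state '0') is shared by Alpha, Beta, and Theta — a synapomorphy uniting that clade.
C4: derived state '1' in Gamma only — an autapomorphy, so it tells us nothing about relationships among taxa.
C5 (derived state '1') is shared by all ingroup taxa — unites the whole ingroup.
Most parsimonious ingroup topology: (((Beta,Alpha),Theta),Gamma).
Alpha and Beta form a cherry on this tree, so they are sister taxa.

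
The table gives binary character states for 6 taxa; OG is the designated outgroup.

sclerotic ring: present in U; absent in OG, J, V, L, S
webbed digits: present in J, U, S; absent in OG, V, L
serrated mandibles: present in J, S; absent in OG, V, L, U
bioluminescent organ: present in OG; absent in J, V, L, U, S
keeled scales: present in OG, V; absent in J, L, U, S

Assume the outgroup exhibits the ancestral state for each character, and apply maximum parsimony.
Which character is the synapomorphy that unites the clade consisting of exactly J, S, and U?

webbed digits

Character polarity is set by the outgroup: the derived state is whichever differs from the outgroup's state, so for bioluminescent organ, keeled scales the derived state is 'absent', and for the remaining characters it is 'present'.
sclerotic ring: derived state 'present' in U only — an autapomorphy, so it tells us nothing about relationships among taxa.
Only J, S, and U show the derived state 'present' for webbed digits, supporting them as a clade.
Only J and S show the derived state 'present' for serrated mandibles, supporting them as a clade.
bioluminescent organ (derived state 'absent') is shared by all ingroup taxa — unites the whole ingroup.
keeled scales: derived state 'absent' in J, L, S, and U only — synapomorphy for {J, L, S, U}.
Most parsimonious ingroup topology: ((((J,S),U),L),V).
The clade {J, S, U} is supported by webbed digits: its derived state 'present' occurs in exactly those taxa and in no other taxon (including the outgroup).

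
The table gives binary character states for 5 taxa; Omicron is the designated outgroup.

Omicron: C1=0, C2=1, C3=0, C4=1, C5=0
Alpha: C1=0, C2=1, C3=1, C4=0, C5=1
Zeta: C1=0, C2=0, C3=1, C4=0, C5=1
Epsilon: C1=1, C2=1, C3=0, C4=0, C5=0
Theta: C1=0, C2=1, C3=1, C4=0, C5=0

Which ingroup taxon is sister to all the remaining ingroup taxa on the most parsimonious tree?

Character polarity is set by the outgroup: the derived state is whichever differs from the outgroup's state, so for C2, C4 the derived state is '0', and for the remaining characters it is '1'.
C1 (derived state '1') is unique to Epsilon (autapomorphy; uninformative for grouping).
C2: derived state '0' in Zeta only — an autapomorphy, so it tells us nothing about relationships among taxa.
C3: derived state '1' in Alpha, Theta, and Zeta only — synapomorphy for {Alpha, Theta, Zeta}.
C4 (derived state '0') is shared by all ingroup taxa — unites the whole ingroup.
Only Alpha and Zeta show the derived state '1' for C5, supporting them as a clade.
Most parsimonious ingroup topology: (((Alpha,Zeta),Theta),Epsilon).
Epsilon is sister to the clade containing all other ingroup taxa, so it is the earliest-diverging (most basal) ingroup lineage.

Epsilon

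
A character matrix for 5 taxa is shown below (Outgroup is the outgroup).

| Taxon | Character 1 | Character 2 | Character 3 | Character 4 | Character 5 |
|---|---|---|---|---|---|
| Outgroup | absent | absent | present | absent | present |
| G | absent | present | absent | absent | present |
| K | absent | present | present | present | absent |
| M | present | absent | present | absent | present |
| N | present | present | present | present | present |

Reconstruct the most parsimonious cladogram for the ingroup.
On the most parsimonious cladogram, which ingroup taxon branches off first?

Character polarity is set by the outgroup: the derived state is whichever differs from the outgroup's state, so for Character 3, Character 5 the derived state is 'absent', and for the remaining characters it is 'present'.
Character 1 groups M and N, which is incompatible with the clades supported by the remaining characters; treating it as convergent (homoplasy) costs fewer steps than any alternative tree.
Character 2: derived state 'present' in G, K, and N only — synapomorphy for {G, K, N}.
Character 3: derived state 'absent' in G only — an autapomorphy, so it tells us nothing about relationships among taxa.
Character 4: derived state 'present' in K and N only — synapomorphy for {K, N}.
Character 5: derived state 'absent' in K only — an autapomorphy, so it tells us nothing about relationships among taxa.
Most parsimonious ingroup topology: ((G,(K,N)),M).
M is sister to the clade containing all other ingroup taxa, so it is the earliest-diverging (most basal) ingroup lineage.

M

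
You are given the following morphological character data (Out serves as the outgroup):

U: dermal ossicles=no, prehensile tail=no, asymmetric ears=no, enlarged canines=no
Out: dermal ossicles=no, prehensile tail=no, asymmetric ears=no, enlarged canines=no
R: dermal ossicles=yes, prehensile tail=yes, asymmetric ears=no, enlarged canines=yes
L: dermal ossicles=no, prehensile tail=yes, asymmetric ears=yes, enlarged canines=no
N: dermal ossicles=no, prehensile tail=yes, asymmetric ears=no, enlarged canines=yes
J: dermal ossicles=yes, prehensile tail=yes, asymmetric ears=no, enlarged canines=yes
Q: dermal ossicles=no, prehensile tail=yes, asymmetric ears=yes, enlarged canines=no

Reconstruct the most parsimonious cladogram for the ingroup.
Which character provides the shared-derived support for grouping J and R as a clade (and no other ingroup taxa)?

dermal ossicles

The outgroup has state 'no' for every character, so 'yes' is the derived state throughout.
Only J and R show the derived state 'yes' for dermal ossicles, supporting them as a clade.
prehensile tail (derived state 'yes') is shared by J, L, N, Q, and R — a synapomorphy uniting that clade.
Only L and Q show the derived state 'yes' for asymmetric ears, supporting them as a clade.
Only J, N, and R show the derived state 'yes' for enlarged canines, supporting them as a clade.
Most parsimonious ingroup topology: (((N,(R,J)),(L,Q)),U).
The clade {J, R} is supported by dermal ossicles: its derived state 'yes' occurs in exactly those taxa and in no other taxon (including the outgroup).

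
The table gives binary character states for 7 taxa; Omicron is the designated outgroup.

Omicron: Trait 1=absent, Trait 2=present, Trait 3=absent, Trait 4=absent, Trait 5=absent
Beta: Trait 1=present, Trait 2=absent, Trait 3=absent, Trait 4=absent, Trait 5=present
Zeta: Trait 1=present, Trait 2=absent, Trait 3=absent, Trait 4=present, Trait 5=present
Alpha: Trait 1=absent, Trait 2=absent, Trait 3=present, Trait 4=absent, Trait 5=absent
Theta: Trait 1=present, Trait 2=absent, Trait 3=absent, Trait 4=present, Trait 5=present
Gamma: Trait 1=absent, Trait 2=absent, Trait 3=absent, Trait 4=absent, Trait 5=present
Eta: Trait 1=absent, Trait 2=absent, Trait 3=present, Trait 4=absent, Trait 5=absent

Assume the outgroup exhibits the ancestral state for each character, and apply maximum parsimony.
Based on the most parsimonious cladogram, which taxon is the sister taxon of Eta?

Alpha

Character polarity is set by the outgroup: the derived state is whichever differs from the outgroup's state, so for Trait 2 the derived state is 'absent', and for the remaining characters it is 'present'.
Only Beta, Theta, and Zeta show the derived state 'present' for Trait 1, supporting them as a clade.
Trait 2 (derived state 'absent') is shared by all ingroup taxa — unites the whole ingroup.
Trait 3: derived state 'present' in Alpha and Eta only — synapomorphy for {Alpha, Eta}.
Only Theta and Zeta show the derived state 'present' for Trait 4, supporting them as a clade.
Trait 5 (derived state 'present') is shared by Beta, Gamma, Theta, and Zeta — a synapomorphy uniting that clade.
Most parsimonious ingroup topology: (((Beta,(Zeta,Theta)),Gamma),(Alpha,Eta)).
Eta and Alpha form a cherry on this tree, so they are sister taxa.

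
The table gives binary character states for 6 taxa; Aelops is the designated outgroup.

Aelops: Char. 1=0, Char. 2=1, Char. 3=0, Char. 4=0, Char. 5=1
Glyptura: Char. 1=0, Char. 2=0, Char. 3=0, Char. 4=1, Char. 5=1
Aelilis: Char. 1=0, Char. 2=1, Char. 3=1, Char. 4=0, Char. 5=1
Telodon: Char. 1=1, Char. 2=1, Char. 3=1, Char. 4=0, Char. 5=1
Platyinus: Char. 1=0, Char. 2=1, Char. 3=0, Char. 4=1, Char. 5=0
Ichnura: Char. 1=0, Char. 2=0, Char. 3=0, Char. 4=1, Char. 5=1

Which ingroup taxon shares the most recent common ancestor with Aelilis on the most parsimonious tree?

Character polarity is set by the outgroup: the derived state is whichever differs from the outgroup's state, so for Char. 2, Char. 5 the derived state is '0', and for the remaining characters it is '1'.
Char. 1 (derived state '1') is unique to Telodon (autapomorphy; uninformative for grouping).
Char. 2 (derived state '0') is shared by Glyptura and Ichnura — a synapomorphy uniting that clade.
Only Aelilis and Telodon show the derived state '1' for Char. 3, supporting them as a clade.
Char. 4: derived state '1' in Glyptura, Ichnura, and Platyinus only — synapomorphy for {Glyptura, Ichnura, Platyinus}.
Char. 5 (derived state '0') is unique to Platyinus (autapomorphy; uninformative for grouping).
Most parsimonious ingroup topology: (((Glyptura,Ichnura),Platyinus),(Aelilis,Telodon)).
Aelilis and Telodon form a cherry on this tree, so they are sister taxa.

Telodon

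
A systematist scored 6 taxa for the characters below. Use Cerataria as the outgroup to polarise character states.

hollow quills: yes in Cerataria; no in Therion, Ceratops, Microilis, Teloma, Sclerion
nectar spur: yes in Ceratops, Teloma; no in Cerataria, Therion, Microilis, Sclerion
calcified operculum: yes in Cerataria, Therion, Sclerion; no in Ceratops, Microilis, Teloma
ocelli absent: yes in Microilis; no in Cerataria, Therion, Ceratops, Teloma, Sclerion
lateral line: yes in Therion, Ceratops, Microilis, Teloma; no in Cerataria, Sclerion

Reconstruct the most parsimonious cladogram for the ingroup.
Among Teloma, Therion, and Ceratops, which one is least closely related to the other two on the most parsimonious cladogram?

Character polarity is set by the outgroup: the derived state is whichever differs from the outgroup's state, so for hollow quills, calcified operculum the derived state is 'no', and for the remaining characters it is 'yes'.
hollow quills (derived state 'no') is shared by all ingroup taxa — unites the whole ingroup.
Only Ceratops and Teloma show the derived state 'yes' for nectar spur, supporting them as a clade.
calcified operculum: derived state 'no' in Ceratops, Microilis, and Teloma only — synapomorphy for {Ceratops, Microilis, Teloma}.
ocelli absent (derived state 'yes') is unique to Microilis (autapomorphy; uninformative for grouping).
lateral line (derived state 'yes') is shared by Ceratops, Microilis, Teloma, and Therion — a synapomorphy uniting that clade.
Most parsimonious ingroup topology: ((Therion,((Ceratops,Teloma),Microilis)),Sclerion).
Ceratops and Teloma share a more recent common ancestor with each other than either does with Therion, so Therion is the least closely related of the three.

Therion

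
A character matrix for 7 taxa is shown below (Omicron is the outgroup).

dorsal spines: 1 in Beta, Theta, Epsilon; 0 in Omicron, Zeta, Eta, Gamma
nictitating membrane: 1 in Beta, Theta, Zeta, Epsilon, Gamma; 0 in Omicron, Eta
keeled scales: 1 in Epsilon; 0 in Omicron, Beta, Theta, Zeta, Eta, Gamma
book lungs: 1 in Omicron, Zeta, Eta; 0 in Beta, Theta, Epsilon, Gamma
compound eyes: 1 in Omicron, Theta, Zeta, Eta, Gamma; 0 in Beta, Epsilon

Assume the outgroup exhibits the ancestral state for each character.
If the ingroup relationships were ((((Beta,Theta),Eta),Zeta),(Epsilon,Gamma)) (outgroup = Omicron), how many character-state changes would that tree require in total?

Map each character onto ((((Beta,Theta),Eta),Zeta),(Epsilon,Gamma)) (rooted by Omicron) and count the minimum state changes it requires (Fitch parsimony):
dorsal spines: 2; nictitating membrane: 2; keeled scales: 1; book lungs: 2; compound eyes: 2.
Total tree length = 9.

9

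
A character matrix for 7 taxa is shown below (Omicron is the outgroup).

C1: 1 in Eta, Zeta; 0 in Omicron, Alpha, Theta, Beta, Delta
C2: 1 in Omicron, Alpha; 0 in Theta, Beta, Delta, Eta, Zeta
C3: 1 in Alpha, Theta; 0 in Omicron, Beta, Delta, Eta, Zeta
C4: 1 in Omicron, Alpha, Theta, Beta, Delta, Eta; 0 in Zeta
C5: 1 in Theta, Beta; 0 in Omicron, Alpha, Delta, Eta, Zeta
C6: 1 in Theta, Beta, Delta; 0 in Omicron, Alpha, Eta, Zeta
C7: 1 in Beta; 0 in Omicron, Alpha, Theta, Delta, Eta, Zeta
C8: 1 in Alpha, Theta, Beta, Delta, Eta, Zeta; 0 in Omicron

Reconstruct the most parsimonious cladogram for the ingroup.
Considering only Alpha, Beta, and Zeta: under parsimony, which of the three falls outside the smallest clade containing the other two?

Alpha

Character polarity is set by the outgroup: the derived state is whichever differs from the outgroup's state, so for C2, C4 the derived state is '0', and for the remaining characters it is '1'.
C1 (derived state '1') is shared by Eta and Zeta — a synapomorphy uniting that clade.
C2 (derived state '0') is shared by Beta, Delta, Eta, Theta, and Zeta — a synapomorphy uniting that clade.
C3 groups Alpha and Theta, which is incompatible with the clades supported by the remaining characters; treating it as convergent (homoplasy) costs fewer steps than any alternative tree.
C4: derived state '0' in Zeta only — an autapomorphy, so it tells us nothing about relationships among taxa.
Only Beta and Theta show the derived state '1' for C5, supporting them as a clade.
C6: derived state '1' in Beta, Delta, and Theta only — synapomorphy for {Beta, Delta, Theta}.
C7: derived state '1' in Beta only — an autapomorphy, so it tells us nothing about relationships among taxa.
C8 (derived state '1') is shared by all ingroup taxa — unites the whole ingroup.
Most parsimonious ingroup topology: (Alpha,(((Theta,Beta),Delta),(Eta,Zeta))).
Zeta and Beta share a more recent common ancestor with each other than either does with Alpha, so Alpha is the least closely related of the three.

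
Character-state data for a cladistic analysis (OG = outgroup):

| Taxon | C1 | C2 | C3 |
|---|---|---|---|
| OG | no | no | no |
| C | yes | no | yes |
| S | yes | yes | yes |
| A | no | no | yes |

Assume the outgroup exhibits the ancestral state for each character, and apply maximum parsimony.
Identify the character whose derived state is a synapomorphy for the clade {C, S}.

C1

The outgroup has state 'no' for every character, so 'yes' is the derived state throughout.
C1 (derived state 'yes') is shared by C and S — a synapomorphy uniting that clade.
C2: derived state 'yes' in S only — an autapomorphy, so it tells us nothing about relationships among taxa.
All ingroup taxa share the derived state 'yes' for C3; it defines the ingroup but does not resolve relationships within it.
Most parsimonious ingroup topology: ((C,S),A).
The clade {C, S} is supported by C1: its derived state 'yes' occurs in exactly those taxa and in no other taxon (including the outgroup).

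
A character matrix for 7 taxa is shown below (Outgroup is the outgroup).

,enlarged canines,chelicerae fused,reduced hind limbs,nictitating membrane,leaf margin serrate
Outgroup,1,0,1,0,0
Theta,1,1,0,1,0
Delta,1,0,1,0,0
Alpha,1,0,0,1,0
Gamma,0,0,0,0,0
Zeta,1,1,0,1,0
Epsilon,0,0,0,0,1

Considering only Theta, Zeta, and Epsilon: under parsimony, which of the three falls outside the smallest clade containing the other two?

Epsilon

Character polarity is set by the outgroup: the derived state is whichever differs from the outgroup's state, so for enlarged canines, reduced hind limbs the derived state is '0', and for the remaining characters it is '1'.
enlarged canines (derived state '0') is shared by Epsilon and Gamma — a synapomorphy uniting that clade.
chelicerae fused: derived state '1' in Theta and Zeta only — synapomorphy for {Theta, Zeta}.
Only Alpha, Epsilon, Gamma, Theta, and Zeta show the derived state '0' for reduced hind limbs, supporting them as a clade.
nictitating membrane (derived state '1') is shared by Alpha, Theta, and Zeta — a synapomorphy uniting that clade.
leaf margin serrate (derived state '1') is unique to Epsilon (autapomorphy; uninformative for grouping).
Most parsimonious ingroup topology: ((((Theta,Zeta),Alpha),(Gamma,Epsilon)),Delta).
Zeta and Theta share a more recent common ancestor with each other than either does with Epsilon, so Epsilon is the least closely related of the three.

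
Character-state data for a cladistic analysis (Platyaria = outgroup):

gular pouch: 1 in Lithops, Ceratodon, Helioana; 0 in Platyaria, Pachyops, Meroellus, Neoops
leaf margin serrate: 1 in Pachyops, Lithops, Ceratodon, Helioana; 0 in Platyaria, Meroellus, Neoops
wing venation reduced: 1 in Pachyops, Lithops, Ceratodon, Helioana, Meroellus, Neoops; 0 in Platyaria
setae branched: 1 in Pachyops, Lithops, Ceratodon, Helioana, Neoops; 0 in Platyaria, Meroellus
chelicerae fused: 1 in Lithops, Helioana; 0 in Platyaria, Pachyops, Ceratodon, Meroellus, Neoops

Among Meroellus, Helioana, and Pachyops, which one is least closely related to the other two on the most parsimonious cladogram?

Meroellus

The outgroup has state '0' for every character, so '1' is the derived state throughout.
gular pouch: derived state '1' in Ceratodon, Helioana, and Lithops only — synapomorphy for {Ceratodon, Helioana, Lithops}.
leaf margin serrate: derived state '1' in Ceratodon, Helioana, Lithops, and Pachyops only — synapomorphy for {Ceratodon, Helioana, Lithops, Pachyops}.
wing venation reduced (derived state '1') is shared by all ingroup taxa — unites the whole ingroup.
setae branched: derived state '1' in Ceratodon, Helioana, Lithops, Neoops, and Pachyops only — synapomorphy for {Ceratodon, Helioana, Lithops, Neoops, Pachyops}.
chelicerae fused (derived state '1') is shared by Helioana and Lithops — a synapomorphy uniting that clade.
Most parsimonious ingroup topology: (((Pachyops,((Lithops,Helioana),Ceratodon)),Neoops),Meroellus).
Pachyops and Helioana share a more recent common ancestor with each other than either does with Meroellus, so Meroellus is the least closely related of the three.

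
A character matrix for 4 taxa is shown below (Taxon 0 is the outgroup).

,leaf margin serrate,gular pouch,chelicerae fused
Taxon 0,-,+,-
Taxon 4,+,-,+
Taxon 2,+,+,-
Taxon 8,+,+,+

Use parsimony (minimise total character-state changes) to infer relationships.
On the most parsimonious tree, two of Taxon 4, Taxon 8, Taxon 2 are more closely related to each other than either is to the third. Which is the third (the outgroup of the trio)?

Taxon 2

Character polarity is set by the outgroup: the derived state is whichever differs from the outgroup's state, so for gular pouch the derived state is '-', and for the remaining characters it is '+'.
All ingroup taxa share the derived state '+' for leaf margin serrate; it defines the ingroup but does not resolve relationships within it.
gular pouch: derived state '-' in Taxon 4 only — an autapomorphy, so it tells us nothing about relationships among taxa.
chelicerae fused: derived state '+' in Taxon 4 and Taxon 8 only — synapomorphy for {Taxon 4, Taxon 8}.
Most parsimonious ingroup topology: ((Taxon 4,Taxon 8),Taxon 2).
Taxon 4 and Taxon 8 share a more recent common ancestor with each other than either does with Taxon 2, so Taxon 2 is the least closely related of the three.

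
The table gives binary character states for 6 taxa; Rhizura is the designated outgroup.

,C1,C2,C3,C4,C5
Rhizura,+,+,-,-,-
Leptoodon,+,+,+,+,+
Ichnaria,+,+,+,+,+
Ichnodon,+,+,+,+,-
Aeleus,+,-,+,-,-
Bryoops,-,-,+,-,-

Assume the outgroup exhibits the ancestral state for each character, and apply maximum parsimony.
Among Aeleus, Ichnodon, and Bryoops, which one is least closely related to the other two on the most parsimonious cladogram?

Ichnodon

Character polarity is set by the outgroup: the derived state is whichever differs from the outgroup's state, so for C1, C2 the derived state is '-', and for the remaining characters it is '+'.
C1: derived state '-' in Bryoops only — an autapomorphy, so it tells us nothing about relationships among taxa.
C2 (derived state '-') is shared by Aeleus and Bryoops — a synapomorphy uniting that clade.
C3 (derived state '+') is shared by all ingroup taxa — unites the whole ingroup.
C4 (derived state '+') is shared by Ichnaria, Ichnodon, and Leptoodon — a synapomorphy uniting that clade.
C5 (derived state '+') is shared by Ichnaria and Leptoodon — a synapomorphy uniting that clade.
Most parsimonious ingroup topology: (((Leptoodon,Ichnaria),Ichnodon),(Aeleus,Bryoops)).
Aeleus and Bryoops share a more recent common ancestor with each other than either does with Ichnodon, so Ichnodon is the least closely related of the three.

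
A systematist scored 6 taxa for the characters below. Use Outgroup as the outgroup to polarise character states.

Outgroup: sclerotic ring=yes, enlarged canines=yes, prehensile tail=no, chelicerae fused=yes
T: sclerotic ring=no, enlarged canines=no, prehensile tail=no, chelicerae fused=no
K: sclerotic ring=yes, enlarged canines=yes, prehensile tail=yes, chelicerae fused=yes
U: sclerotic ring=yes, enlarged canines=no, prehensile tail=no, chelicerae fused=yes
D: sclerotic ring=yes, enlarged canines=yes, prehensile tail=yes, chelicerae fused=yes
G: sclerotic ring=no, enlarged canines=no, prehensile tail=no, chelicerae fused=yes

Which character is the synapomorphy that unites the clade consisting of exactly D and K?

Character polarity is set by the outgroup: the derived state is whichever differs from the outgroup's state, so for sclerotic ring, enlarged canines, chelicerae fused the derived state is 'no', and for the remaining characters it is 'yes'.
sclerotic ring: derived state 'no' in G and T only — synapomorphy for {G, T}.
enlarged canines (derived state 'no') is shared by G, T, and U — a synapomorphy uniting that clade.
Only D and K show the derived state 'yes' for prehensile tail, supporting them as a clade.
chelicerae fused (derived state 'no') is unique to T (autapomorphy; uninformative for grouping).
Most parsimonious ingroup topology: (((T,G),U),(K,D)).
The clade {D, K} is supported by prehensile tail: its derived state 'yes' occurs in exactly those taxa and in no other taxon (including the outgroup).

prehensile tail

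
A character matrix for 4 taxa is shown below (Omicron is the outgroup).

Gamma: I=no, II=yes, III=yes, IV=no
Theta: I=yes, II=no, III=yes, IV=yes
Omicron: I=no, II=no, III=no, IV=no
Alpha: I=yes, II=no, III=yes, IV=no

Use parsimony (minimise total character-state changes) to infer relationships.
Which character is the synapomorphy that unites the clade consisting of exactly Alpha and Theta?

I

The outgroup has state 'no' for every character, so 'yes' is the derived state throughout.
I: derived state 'yes' in Alpha and Theta only — synapomorphy for {Alpha, Theta}.
II: derived state 'yes' in Gamma only — an autapomorphy, so it tells us nothing about relationships among taxa.
All ingroup taxa share the derived state 'yes' for III; it defines the ingroup but does not resolve relationships within it.
IV: derived state 'yes' in Theta only — an autapomorphy, so it tells us nothing about relationships among taxa.
Most parsimonious ingroup topology: ((Alpha,Theta),Gamma).
The clade {Alpha, Theta} is supported by I: its derived state 'yes' occurs in exactly those taxa and in no other taxon (including the outgroup).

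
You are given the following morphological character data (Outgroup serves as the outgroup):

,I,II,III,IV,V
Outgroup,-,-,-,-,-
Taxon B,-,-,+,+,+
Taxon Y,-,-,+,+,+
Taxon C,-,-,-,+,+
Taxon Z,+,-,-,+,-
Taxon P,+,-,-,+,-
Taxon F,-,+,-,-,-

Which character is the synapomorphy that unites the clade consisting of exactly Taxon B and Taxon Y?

The outgroup has state '-' for every character, so '+' is the derived state throughout.
I (derived state '+') is shared by Taxon P and Taxon Z — a synapomorphy uniting that clade.
II: derived state '+' in Taxon F only — an autapomorphy, so it tells us nothing about relationships among taxa.
III (derived state '+') is shared by Taxon B and Taxon Y — a synapomorphy uniting that clade.
IV: derived state '+' in Taxon B, Taxon C, Taxon P, Taxon Y, and Taxon Z only — synapomorphy for {Taxon B, Taxon C, Taxon P, Taxon Y, Taxon Z}.
V: derived state '+' in Taxon B, Taxon C, and Taxon Y only — synapomorphy for {Taxon B, Taxon C, Taxon Y}.
Most parsimonious ingroup topology: ((((Taxon B,Taxon Y),Taxon C),(Taxon Z,Taxon P)),Taxon F).
The clade {Taxon B, Taxon Y} is supported by III: its derived state '+' occurs in exactly those taxa and in no other taxon (including the outgroup).

III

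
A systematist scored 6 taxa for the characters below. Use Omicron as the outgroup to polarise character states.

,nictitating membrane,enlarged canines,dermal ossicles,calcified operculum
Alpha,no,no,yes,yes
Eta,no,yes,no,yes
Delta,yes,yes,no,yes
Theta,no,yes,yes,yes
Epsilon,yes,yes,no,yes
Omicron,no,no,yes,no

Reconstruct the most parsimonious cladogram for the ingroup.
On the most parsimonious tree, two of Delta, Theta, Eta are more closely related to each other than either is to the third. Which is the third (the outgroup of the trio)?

Character polarity is set by the outgroup: the derived state is whichever differs from the outgroup's state, so for dermal ossicles the derived state is 'no', and for the remaining characters it is 'yes'.
nictitating membrane: derived state 'yes' in Delta and Epsilon only — synapomorphy for {Delta, Epsilon}.
enlarged canines (derived state 'yes') is shared by Delta, Epsilon, Eta, and Theta — a synapomorphy uniting that clade.
dermal ossicles (derived state 'no') is shared by Delta, Epsilon, and Eta — a synapomorphy uniting that clade.
calcified operculum (derived state 'yes') is shared by all ingroup taxa — unites the whole ingroup.
Most parsimonious ingroup topology: ((((Epsilon,Delta),Eta),Theta),Alpha).
Eta and Delta share a more recent common ancestor with each other than either does with Theta, so Theta is the least closely related of the three.

Theta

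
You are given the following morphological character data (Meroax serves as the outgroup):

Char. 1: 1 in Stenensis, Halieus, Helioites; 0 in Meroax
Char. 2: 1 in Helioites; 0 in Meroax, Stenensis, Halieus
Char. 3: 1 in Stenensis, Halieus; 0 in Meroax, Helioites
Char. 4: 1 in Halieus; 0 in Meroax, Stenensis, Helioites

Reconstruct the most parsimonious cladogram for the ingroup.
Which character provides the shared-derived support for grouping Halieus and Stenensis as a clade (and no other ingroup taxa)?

Char. 3

The outgroup has state '0' for every character, so '1' is the derived state throughout.
All ingroup taxa share the derived state '1' for Char. 1; it defines the ingroup but does not resolve relationships within it.
Char. 2 (derived state '1') is unique to Helioites (autapomorphy; uninformative for grouping).
Char. 3 (derived state '1') is shared by Halieus and Stenensis — a synapomorphy uniting that clade.
Char. 4: derived state '1' in Halieus only — an autapomorphy, so it tells us nothing about relationships among taxa.
Most parsimonious ingroup topology: ((Stenensis,Halieus),Helioites).
The clade {Halieus, Stenensis} is supported by Char. 3: its derived state '1' occurs in exactly those taxa and in no other taxon (including the outgroup).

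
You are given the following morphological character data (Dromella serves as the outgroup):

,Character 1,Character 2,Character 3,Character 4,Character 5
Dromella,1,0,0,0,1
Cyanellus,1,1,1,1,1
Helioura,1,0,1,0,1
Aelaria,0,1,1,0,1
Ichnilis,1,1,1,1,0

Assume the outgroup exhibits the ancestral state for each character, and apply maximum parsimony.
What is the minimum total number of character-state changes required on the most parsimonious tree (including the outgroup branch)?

5

Character polarity is set by the outgroup: the derived state is whichever differs from the outgroup's state, so for Character 1, Character 5 the derived state is '0', and for the remaining characters it is '1'.
Character 1: derived state '0' in Aelaria only — an autapomorphy, so it tells us nothing about relationships among taxa.
Character 2 (derived state '1') is shared by Aelaria, Cyanellus, and Ichnilis — a synapomorphy uniting that clade.
Character 3 (derived state '1') is shared by all ingroup taxa — unites the whole ingroup.
Only Cyanellus and Ichnilis show the derived state '1' for Character 4, supporting them as a clade.
Character 5: derived state '0' in Ichnilis only — an autapomorphy, so it tells us nothing about relationships among taxa.
Most parsimonious ingroup topology: (((Cyanellus,Ichnilis),Aelaria),Helioura).
Changes per character on this tree: Character 1: 1; Character 2: 1; Character 3: 1; Character 4: 1; Character 5: 1.
Total = 5.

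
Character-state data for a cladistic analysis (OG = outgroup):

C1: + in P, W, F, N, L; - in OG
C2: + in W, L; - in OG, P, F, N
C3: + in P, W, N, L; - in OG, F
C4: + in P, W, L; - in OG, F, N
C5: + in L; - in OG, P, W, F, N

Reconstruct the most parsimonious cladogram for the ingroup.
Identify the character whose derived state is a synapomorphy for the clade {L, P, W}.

C4

The outgroup has state '-' for every character, so '+' is the derived state throughout.
All ingroup taxa share the derived state '+' for C1; it defines the ingroup but does not resolve relationships within it.
C2 (derived state '+') is shared by L and W — a synapomorphy uniting that clade.
Only L, N, P, and W show the derived state '+' for C3, supporting them as a clade.
C4: derived state '+' in L, P, and W only — synapomorphy for {L, P, W}.
C5: derived state '+' in L only — an autapomorphy, so it tells us nothing about relationships among taxa.
Most parsimonious ingroup topology: (((P,(W,L)),N),F).
The clade {L, P, W} is supported by C4: its derived state '+' occurs in exactly those taxa and in no other taxon (including the outgroup).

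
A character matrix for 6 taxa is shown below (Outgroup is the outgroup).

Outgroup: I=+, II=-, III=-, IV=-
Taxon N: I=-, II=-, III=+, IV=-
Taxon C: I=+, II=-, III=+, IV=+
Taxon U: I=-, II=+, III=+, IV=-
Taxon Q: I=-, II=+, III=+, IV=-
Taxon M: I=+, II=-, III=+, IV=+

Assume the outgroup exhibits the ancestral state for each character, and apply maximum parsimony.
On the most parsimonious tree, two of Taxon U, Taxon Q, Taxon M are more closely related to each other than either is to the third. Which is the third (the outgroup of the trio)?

Taxon M

Character polarity is set by the outgroup: the derived state is whichever differs from the outgroup's state, so for I the derived state is '-', and for the remaining characters it is '+'.
I (derived state '-') is shared by Taxon N, Taxon Q, and Taxon U — a synapomorphy uniting that clade.
Only Taxon Q and Taxon U show the derived state '+' for II, supporting them as a clade.
All ingroup taxa share the derived state '+' for III; it defines the ingroup but does not resolve relationships within it.
Only Taxon C and Taxon M show the derived state '+' for IV, supporting them as a clade.
Most parsimonious ingroup topology: ((Taxon N,(Taxon U,Taxon Q)),(Taxon C,Taxon M)).
Taxon U and Taxon Q share a more recent common ancestor with each other than either does with Taxon M, so Taxon M is the least closely related of the three.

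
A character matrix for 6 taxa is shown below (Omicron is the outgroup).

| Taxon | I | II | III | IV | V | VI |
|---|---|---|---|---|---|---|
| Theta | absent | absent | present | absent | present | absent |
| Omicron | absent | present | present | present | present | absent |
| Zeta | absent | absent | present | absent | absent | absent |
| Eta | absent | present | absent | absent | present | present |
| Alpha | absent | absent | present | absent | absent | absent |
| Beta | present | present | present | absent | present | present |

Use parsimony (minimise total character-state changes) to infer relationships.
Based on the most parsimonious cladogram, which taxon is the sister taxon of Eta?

Character polarity is set by the outgroup: the derived state is whichever differs from the outgroup's state, so for II, III, IV, V the derived state is 'absent', and for the remaining characters it is 'present'.
I: derived state 'present' in Beta only — an autapomorphy, so it tells us nothing about relationships among taxa.
II (derived state 'absent') is shared by Alpha, Theta, and Zeta — a synapomorphy uniting that clade.
III (derived state 'absent') is unique to Eta (autapomorphy; uninformative for grouping).
IV (derived state 'absent') is shared by all ingroup taxa — unites the whole ingroup.
V: derived state 'absent' in Alpha and Zeta only — synapomorphy for {Alpha, Zeta}.
VI: derived state 'present' in Beta and Eta only — synapomorphy for {Beta, Eta}.
Most parsimonious ingroup topology: ((Eta,Beta),((Alpha,Zeta),Theta)).
Eta and Beta form a cherry on this tree, so they are sister taxa.

Beta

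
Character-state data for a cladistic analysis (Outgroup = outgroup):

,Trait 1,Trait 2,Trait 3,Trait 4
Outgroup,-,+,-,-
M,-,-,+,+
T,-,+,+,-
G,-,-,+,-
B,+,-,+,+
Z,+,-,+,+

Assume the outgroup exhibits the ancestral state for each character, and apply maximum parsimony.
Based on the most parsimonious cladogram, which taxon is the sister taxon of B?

Character polarity is set by the outgroup: the derived state is whichever differs from the outgroup's state, so for Trait 2 the derived state is '-', and for the remaining characters it is '+'.
Trait 1: derived state '+' in B and Z only — synapomorphy for {B, Z}.
Trait 2: derived state '-' in B, G, M, and Z only — synapomorphy for {B, G, M, Z}.
All ingroup taxa share the derived state '+' for Trait 3; it defines the ingroup but does not resolve relationships within it.
Only B, M, and Z show the derived state '+' for Trait 4, supporting them as a clade.
Most parsimonious ingroup topology: (((M,(B,Z)),G),T).
B and Z form a cherry on this tree, so they are sister taxa.

Z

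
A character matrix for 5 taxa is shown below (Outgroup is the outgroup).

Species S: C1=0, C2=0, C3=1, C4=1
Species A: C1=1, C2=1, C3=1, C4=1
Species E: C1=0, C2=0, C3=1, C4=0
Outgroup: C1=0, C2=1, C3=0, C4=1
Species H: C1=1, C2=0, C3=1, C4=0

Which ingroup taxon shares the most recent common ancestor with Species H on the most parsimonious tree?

Character polarity is set by the outgroup: the derived state is whichever differs from the outgroup's state, so for C2, C4 the derived state is '0', and for the remaining characters it is '1'.
C1 (state '1') occurs in Species A and Species H but conflicts with the nesting implied by the other characters — most parsimoniously interpreted as homoplasy.
C2 (derived state '0') is shared by Species E, Species H, and Species S — a synapomorphy uniting that clade.
All ingroup taxa share the derived state '1' for C3; it defines the ingroup but does not resolve relationships within it.
C4 (derived state '0') is shared by Species E and Species H — a synapomorphy uniting that clade.
Most parsimonious ingroup topology: (((Species E,Species H),Species S),Species A).
Species H and Species E form a cherry on this tree, so they are sister taxa.

Species E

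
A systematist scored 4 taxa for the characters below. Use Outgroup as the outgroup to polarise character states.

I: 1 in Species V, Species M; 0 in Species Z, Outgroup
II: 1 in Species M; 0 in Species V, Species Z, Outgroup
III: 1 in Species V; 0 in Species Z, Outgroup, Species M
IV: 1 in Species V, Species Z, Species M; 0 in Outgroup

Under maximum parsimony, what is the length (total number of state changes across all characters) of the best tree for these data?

The outgroup has state '0' for every character, so '1' is the derived state throughout.
I (derived state '1') is shared by Species M and Species V — a synapomorphy uniting that clade.
II (derived state '1') is unique to Species M (autapomorphy; uninformative for grouping).
III (derived state '1') is unique to Species V (autapomorphy; uninformative for grouping).
All ingroup taxa share the derived state '1' for IV; it defines the ingroup but does not resolve relationships within it.
Most parsimonious ingroup topology: ((Species V,Species M),Species Z).
Changes per character on this tree: I: 1; II: 1; III: 1; IV: 1.
Total = 4.

4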